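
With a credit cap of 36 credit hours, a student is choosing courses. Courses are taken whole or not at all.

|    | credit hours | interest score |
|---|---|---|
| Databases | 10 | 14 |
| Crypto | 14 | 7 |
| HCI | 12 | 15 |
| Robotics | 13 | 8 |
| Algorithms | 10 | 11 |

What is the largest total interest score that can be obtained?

Take Databases, HCI, and Algorithms: credit hours 10 + 12 + 10 = 32 ≤ 36, interest score 14 + 15 + 11 = 40.
No other feasible combination does better.

40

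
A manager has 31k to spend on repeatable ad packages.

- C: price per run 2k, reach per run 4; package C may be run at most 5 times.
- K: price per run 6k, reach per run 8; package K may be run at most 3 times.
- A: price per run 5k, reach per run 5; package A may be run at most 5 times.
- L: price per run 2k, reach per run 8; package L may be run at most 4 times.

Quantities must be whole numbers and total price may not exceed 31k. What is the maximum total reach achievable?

68

This is a bounded integer knapsack.
Take 5×C, 2×K, and 4×L: price 30 ≤ 31, reach 5·4 + 2·8 + 4·8 = 68.
L has the best ratio (8/2) and is taken to its limit of 4; remaining capacity is filled optimally with the others.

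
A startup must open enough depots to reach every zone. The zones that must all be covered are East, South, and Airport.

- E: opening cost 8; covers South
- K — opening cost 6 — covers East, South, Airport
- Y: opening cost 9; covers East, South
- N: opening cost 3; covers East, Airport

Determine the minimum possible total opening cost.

6

This is an integer covering problem.
The greedy cost-per-new-zone heuristic would pick N and K for 9, but a cheaper cover exists.
K alone covers East, South, Airport — every zone.
Total opening cost: 6.
No cover costs less than 6.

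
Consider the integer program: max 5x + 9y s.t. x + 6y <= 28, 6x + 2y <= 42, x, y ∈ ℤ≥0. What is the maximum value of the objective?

57

The continuous relaxation peaks at (5.76, 3.71) with value 62.18; rounding to a feasible lattice point costs some objective.
(x,y)=(6,3): 1·6+6·3=24≤28, 6·6+2·3=42≤42, objective 57.
(x,y)=(4,4): 1·4+6·4=28≤28, 6·4+2·4=32≤42, objective 56.
(x,y)=(5,3): 1·5+6·3=23≤28, 6·5+2·3=36≤42, objective 52.
The best lattice point is (6,3), giving 57.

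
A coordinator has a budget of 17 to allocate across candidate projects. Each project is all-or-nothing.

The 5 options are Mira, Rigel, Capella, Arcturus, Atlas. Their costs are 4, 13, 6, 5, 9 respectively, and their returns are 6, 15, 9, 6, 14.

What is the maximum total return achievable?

23

Treat it as a binary knapsack problem.
Allowing fractional choices, the relaxed optimum would be about 26.0, but projects are indivisible.
Capella + Atlas: cost 6 + 9 = 15 ≤ 17, return 9 + 14 = 23.
Mira + Capella + Arcturus: cost 4 + 6 + 5 = 15 ≤ 17, return 6 + 9 + 6 = 21.
Best is Capella and Atlas with total return 23.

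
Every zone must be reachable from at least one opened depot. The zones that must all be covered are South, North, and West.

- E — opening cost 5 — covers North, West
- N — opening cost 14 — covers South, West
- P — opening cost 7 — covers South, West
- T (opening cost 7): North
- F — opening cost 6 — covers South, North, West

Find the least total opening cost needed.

6

F alone covers South, North, West — every zone.
Total opening cost: 6.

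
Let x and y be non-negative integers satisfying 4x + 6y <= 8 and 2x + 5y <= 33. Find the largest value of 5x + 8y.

10

(x,y)=(2,0): 4·2+6·0=8≤8, 2·2+5·0=4≤33, objective 10.
(x,y)=(0,1): 4·0+6·1=6≤8, 2·0+5·1=5≤33, objective 8.
(x,y)=(1,0): 4·1+6·0=4≤8, 2·1+5·0=2≤33, objective 5.
Maximum is 10 at (x,y)=(2,0).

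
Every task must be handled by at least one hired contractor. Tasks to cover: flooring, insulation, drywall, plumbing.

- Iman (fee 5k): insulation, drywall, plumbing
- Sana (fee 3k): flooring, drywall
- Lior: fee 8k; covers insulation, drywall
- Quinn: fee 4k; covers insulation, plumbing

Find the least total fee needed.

Choose Sana and Quinn: together they cover flooring, insulation, drywall, plumbing — every task.
Total fee: 3 + 4 = 7.
No cover costs less than 7.

7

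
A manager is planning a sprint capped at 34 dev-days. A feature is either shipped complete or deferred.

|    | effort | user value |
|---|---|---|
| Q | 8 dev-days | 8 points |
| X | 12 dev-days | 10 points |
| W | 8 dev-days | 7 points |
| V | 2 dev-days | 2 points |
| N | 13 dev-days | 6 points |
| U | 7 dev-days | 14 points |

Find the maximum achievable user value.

34

This is a 0-1 knapsack instance.
X + W + V + U: effort 12 + 8 + 2 + 7 = 29 ≤ 34, user value 10 + 7 + 2 + 14 = 33.
Q + X + U: effort 8 + 12 + 7 = 27 ≤ 34, user value 8 + 10 + 14 = 32.
Q + X + V + U: effort 8 + 12 + 2 + 7 = 29 ≤ 34, user value 8 + 10 + 2 + 14 = 34.
Best is Q, X, V, and U with total user value 34.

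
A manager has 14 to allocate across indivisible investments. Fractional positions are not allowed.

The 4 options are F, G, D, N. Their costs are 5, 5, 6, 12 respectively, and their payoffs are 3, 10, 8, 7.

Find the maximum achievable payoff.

Allowing fractional choices, the relaxed optimum would be about 19.8, but investments are indivisible.
F + G: cost 5 + 5 = 10 ≤ 14, payoff 3 + 10 = 13.
G + D: cost 5 + 6 = 11 ≤ 14, payoff 10 + 8 = 18.
F + D: cost 5 + 6 = 11 ≤ 14, payoff 3 + 8 = 11.
Best is G and D with total payoff 18.

18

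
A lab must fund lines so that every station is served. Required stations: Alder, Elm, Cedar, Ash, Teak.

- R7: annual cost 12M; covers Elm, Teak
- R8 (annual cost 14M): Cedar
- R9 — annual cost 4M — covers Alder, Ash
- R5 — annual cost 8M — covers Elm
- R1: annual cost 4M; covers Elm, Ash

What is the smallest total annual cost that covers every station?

The greedy cost-per-new-station heuristic would pick R9, R1, R7, and R8 for 34, but a cheaper cover exists.
Choose R7, R8, and R9: together they cover Alder, Elm, Cedar, Ash, Teak — every station.
Total annual cost: 12 + 14 + 4 = 30.
No cover costs less than 30.

30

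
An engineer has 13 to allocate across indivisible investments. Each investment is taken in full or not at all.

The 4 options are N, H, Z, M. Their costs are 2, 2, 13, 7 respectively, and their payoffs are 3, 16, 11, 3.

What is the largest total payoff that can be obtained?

Take N, H, and M: cost 2 + 2 + 7 = 11 ≤ 13, payoff 3 + 16 + 3 = 22.
No other feasible combination does better.

22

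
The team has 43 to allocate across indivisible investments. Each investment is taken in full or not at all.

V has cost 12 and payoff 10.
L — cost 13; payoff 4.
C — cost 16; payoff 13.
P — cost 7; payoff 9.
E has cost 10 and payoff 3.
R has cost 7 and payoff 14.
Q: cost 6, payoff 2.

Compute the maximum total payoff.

46

Take V, C, P, and R: cost 12 + 16 + 7 + 7 = 42 ≤ 43, payoff 10 + 13 + 9 + 14 = 46.
No other feasible combination does better.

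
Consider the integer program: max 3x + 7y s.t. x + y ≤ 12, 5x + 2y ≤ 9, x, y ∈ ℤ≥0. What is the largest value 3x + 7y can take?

The continuous relaxation peaks at (0, 4.5) with value 31.50; rounding to a feasible lattice point costs some objective.
(x,y)=(0,4): 1·0+1·4=4≤12, 5·0+2·4=8≤9, objective 28.
(x,y)=(0,3): 1·0+1·3=3≤12, 5·0+2·3=6≤9, objective 21.
Maximum is 28 at (x,y)=(0,4).

28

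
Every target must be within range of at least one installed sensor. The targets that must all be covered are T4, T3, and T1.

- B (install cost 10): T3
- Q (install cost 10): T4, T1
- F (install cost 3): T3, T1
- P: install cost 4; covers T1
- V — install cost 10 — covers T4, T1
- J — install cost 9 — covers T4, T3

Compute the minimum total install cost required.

12

This is a weighted set-cover instance.
Choose F and J: together they cover T4, T3, T1 — every target.
Total install cost: 3 + 9 = 12.
No cover costs less than 12.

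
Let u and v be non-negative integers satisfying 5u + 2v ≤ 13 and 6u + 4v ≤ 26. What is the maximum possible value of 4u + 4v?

(u,v)=(0,6): 5·0+2·6=12≤13, 6·0+4·6=24≤26, objective 24.
(u,v)=(0,5): 5·0+2·5=10≤13, 6·0+4·5=20≤26, objective 20.
The best lattice point is (0,6), giving 24.

24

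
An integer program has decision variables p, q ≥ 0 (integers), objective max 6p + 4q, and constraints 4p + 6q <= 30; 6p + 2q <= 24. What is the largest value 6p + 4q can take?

30

(p,q)=(3,3): 4·3+6·3=30≤30, 6·3+2·3=24≤24, objective 30.
(p,q)=(3,2): 4·3+6·2=24≤30, 6·3+2·2=22≤24, objective 26.
Maximum is 30 at (p,q)=(3,3).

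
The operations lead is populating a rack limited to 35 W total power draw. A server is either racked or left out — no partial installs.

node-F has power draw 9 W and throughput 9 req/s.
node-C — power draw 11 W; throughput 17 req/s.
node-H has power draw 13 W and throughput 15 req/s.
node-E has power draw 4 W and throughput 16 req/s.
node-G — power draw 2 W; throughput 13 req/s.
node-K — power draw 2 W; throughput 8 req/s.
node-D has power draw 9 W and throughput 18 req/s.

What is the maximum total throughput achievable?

73

node-C + node-E + node-G + node-K + node-D: power draw 11 + 4 + 2 + 2 + 9 = 28 ≤ 35, throughput 17 + 16 + 13 + 8 + 18 = 72.
node-F + node-C + node-E + node-G + node-D: power draw 9 + 11 + 4 + 2 + 9 = 35 ≤ 35, throughput 9 + 17 + 16 + 13 + 18 = 73.
Best is node-F, node-C, node-E, node-G, and node-D with total throughput 73.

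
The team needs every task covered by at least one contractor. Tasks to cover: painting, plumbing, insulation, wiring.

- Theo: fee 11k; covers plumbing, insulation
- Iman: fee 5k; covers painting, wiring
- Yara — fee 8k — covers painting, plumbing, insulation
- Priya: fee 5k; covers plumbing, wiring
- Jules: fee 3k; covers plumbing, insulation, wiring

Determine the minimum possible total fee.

This is a weighted set-cover instance.
Choose Iman and Jules: together they cover painting, plumbing, insulation, wiring — every task.
Total fee: 5 + 3 = 8.
No cover costs less than 8.

8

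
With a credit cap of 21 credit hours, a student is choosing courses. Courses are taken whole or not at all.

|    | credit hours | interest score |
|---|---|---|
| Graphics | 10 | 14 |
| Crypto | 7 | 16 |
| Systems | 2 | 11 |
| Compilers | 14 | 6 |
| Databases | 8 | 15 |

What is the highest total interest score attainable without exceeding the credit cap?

Allowing fractional choices, the relaxed optimum would be about 47.6, but courses are indivisible.
Graphics + Crypto + Systems: credit hours 10 + 7 + 2 = 19 ≤ 21, interest score 14 + 16 + 11 = 41.
Graphics + Systems + Databases: credit hours 10 + 2 + 8 = 20 ≤ 21, interest score 14 + 11 + 15 = 40.
Crypto + Systems + Databases: credit hours 7 + 2 + 8 = 17 ≤ 21, interest score 16 + 11 + 15 = 42.
Best is Crypto, Systems, and Databases with total interest score 42.

42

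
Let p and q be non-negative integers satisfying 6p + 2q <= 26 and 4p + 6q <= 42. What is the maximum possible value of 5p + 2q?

The continuous relaxation peaks at (2.57, 5.29) with value 23.43; rounding to a feasible lattice point costs some objective.
(p,q)=(3,4): 6·3+2·4=26≤26, 4·3+6·4=36≤42, objective 23.
(p,q)=(3,3): 6·3+2·3=24≤26, 4·3+6·3=30≤42, objective 21.
The best lattice point is (3,4), giving 23.

23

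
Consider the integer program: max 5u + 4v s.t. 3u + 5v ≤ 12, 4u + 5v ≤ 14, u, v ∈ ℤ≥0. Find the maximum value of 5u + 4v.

15

The continuous relaxation peaks at (3.5, 0) with value 17.50; rounding to a feasible lattice point costs some objective.
(u,v)=(3,0): 3·3+5·0=9≤12, 4·3+5·0=12≤14, objective 15.
(u,v)=(2,1): 3·2+5·1=11≤12, 4·2+5·1=13≤14, objective 14.
No feasible integer point exceeds 15.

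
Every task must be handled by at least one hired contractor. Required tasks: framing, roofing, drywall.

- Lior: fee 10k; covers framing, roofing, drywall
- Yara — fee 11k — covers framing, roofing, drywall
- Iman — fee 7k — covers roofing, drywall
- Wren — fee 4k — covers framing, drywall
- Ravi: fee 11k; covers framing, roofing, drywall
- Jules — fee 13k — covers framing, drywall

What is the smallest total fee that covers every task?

10

The greedy cost-per-new-task heuristic would pick Wren and Iman for 11, but a cheaper cover exists.
Lior alone covers framing, roofing, drywall — every task.
Total fee: 10.
No cover costs less than 10.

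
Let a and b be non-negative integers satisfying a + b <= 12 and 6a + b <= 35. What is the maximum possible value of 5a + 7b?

(a,b)=(0,12) is feasible, giving 84.
(a,b)=(1,11) is feasible, giving 82.
(a,b)=(0,11) is feasible, giving 77.
The best lattice point is (0,12), giving 84.

84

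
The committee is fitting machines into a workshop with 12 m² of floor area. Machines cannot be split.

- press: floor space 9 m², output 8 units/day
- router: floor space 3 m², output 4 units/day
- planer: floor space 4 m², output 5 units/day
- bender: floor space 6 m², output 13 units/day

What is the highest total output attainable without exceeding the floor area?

18

This is a 0-1 knapsack instance.
planer + bender: floor space 4 + 6 = 10 ≤ 12, output 5 + 13 = 18.
bender: floor space 6 ≤ 12, output 13.
router + bender: floor space 3 + 6 = 9 ≤ 12, output 4 + 13 = 17.
Best is planer and bender with total output 18.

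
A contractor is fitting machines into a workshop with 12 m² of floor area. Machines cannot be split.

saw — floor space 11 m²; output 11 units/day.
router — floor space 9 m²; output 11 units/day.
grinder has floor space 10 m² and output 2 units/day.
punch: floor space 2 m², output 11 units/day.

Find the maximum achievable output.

This is an integer program with binary decision variables.
Allowing fractional choices, the relaxed optimum would be about 23.0, but machines are indivisible.
punch: floor space 2 ≤ 12, output 11.
grinder + punch: floor space 10 + 2 = 12 ≤ 12, output 2 + 11 = 13.
router + punch: floor space 9 + 2 = 11 ≤ 12, output 11 + 11 = 22.
Best is router and punch with total output 22.

22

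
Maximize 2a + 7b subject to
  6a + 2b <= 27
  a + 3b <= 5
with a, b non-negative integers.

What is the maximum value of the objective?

11

Relaxing integrality, the LP optimum is 11.67 at (a,b) = (0, 1.67), which is not an integer point.
(a,b)=(2,1): 6·2+2·1=14≤27, 1·2+3·1=5≤5, objective 11.
(a,b)=(1,1): 6·1+2·1=8≤27, 1·1+3·1=4≤5, objective 9.
(a,b)=(0,1): 6·0+2·1=2≤27, 1·0+3·1=3≤5, objective 7.
No feasible integer point exceeds 11.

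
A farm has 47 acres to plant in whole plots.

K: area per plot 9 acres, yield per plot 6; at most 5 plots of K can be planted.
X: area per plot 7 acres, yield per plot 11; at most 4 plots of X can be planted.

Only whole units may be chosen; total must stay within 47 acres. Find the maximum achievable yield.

56

This is a bounded integer knapsack.
X has the best ratio (11/7); taking only X gives at most 4×11 = 44 (stopped by the supply cap of 4).
Mixing does better — 2×K and 4×X: area 46 ≤ 47, yield 2·6 + 4·11 = 56.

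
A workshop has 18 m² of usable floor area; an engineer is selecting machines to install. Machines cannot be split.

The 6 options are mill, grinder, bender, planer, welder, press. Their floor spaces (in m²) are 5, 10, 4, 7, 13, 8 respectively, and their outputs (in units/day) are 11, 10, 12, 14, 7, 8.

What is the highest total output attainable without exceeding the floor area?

Allowing fractional choices, the relaxed optimum would be about 39.0, but machines are indivisible.
bender + planer: floor space 4 + 7 = 11 ≤ 18, output 12 + 14 = 26.
mill + bender + press: floor space 5 + 4 + 8 = 17 ≤ 18, output 11 + 12 + 8 = 31.
mill + bender + planer: floor space 5 + 4 + 7 = 16 ≤ 18, output 11 + 12 + 14 = 37.
Best is mill, bender, and planer with total output 37.

37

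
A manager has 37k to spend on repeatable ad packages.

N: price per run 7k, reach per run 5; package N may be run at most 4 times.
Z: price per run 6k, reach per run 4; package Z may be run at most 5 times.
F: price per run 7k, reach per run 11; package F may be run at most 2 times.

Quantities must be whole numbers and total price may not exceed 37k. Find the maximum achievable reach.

3×N and 2×F: price 35 ≤ 37, reach 3·5 + 2·11 = 37.
2×N, 1×Z, and 2×F: price 34 ≤ 37, reach 2·5 + 1·4 + 2·11 = 36.
Best is 37.

37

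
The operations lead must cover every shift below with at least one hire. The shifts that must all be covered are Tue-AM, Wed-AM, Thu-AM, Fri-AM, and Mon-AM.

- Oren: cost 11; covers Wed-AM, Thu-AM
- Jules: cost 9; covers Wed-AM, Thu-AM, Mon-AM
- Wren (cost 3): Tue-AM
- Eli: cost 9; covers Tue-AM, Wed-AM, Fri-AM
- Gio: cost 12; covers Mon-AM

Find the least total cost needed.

The greedy cost-per-new-shift heuristic would pick Jules, Wren, and Eli for 21, but a cheaper cover exists.
Choose Jules and Eli: together they cover Tue-AM, Wed-AM, Thu-AM, Fri-AM, Mon-AM — every shift.
Total cost: 9 + 9 = 18.
No cover costs less than 18.

18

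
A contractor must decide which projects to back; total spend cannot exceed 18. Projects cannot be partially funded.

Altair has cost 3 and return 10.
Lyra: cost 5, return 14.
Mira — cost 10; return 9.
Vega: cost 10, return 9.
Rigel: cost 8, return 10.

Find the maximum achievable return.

34

This is a 0-1 knapsack instance.
Allowing fractional choices, the relaxed optimum would be about 35.8, but projects are indivisible.
Altair + Lyra + Mira: cost 3 + 5 + 10 = 18 ≤ 18, return 10 + 14 + 9 = 33.
Altair + Lyra + Rigel: cost 3 + 5 + 8 = 16 ≤ 18, return 10 + 14 + 10 = 34.
Best is Altair, Lyra, and Rigel with total return 34.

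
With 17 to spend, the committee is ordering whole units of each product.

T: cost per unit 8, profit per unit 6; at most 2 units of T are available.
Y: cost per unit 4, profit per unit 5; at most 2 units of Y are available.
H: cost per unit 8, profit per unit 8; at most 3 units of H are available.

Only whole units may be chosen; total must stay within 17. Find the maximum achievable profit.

This is a bounded integer knapsack.
Take 2×Y and 1×H: cost 16 ≤ 17, profit 2·5 + 1·8 = 18.
Y has the best ratio (5/4) and is taken to its limit of 2; remaining capacity is filled optimally with the others.

18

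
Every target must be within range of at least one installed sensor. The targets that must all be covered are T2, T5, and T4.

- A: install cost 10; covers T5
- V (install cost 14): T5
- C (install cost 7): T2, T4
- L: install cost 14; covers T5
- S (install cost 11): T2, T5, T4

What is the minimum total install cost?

11

The greedy cost-per-new-target heuristic would pick C and A for 17, but a cheaper cover exists.
S alone covers T2, T5, T4 — every target.
Total install cost: 11.
No cover costs less than 11.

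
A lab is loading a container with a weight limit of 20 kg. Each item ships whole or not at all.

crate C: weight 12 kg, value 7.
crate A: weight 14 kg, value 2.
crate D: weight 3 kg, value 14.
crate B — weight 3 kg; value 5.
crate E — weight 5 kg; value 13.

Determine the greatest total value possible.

Take crate C, crate D, and crate E: weight 12 + 3 + 5 = 20 ≤ 20, value 7 + 14 + 13 = 34.
No other feasible combination does better.

34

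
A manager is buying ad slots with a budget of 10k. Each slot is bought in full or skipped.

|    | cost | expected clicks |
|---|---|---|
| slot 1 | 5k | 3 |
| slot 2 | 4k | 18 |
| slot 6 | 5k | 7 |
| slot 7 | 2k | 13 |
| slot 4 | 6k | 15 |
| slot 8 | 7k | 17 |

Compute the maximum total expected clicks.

Treat it as a binary knapsack problem.
slot 2 + slot 7: cost 4 + 2 = 6 ≤ 10, expected clicks 18 + 13 = 31.
slot 7 + slot 8: cost 2 + 7 = 9 ≤ 10, expected clicks 13 + 17 = 30.
slot 2 + slot 4: cost 4 + 6 = 10 ≤ 10, expected clicks 18 + 15 = 33.
Best is slot 2 and slot 4 with total expected clicks 33.

33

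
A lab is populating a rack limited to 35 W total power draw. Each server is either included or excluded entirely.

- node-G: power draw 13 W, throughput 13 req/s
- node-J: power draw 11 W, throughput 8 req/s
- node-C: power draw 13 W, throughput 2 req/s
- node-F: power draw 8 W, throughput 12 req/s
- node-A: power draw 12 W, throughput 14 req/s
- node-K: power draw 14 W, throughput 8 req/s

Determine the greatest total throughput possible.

39

node-F + node-A + node-K: power draw 8 + 12 + 14 = 34 ≤ 35, throughput 12 + 14 + 8 = 34.
node-G + node-F + node-A: power draw 13 + 8 + 12 = 33 ≤ 35, throughput 13 + 12 + 14 = 39.
node-J + node-F + node-A: power draw 11 + 8 + 12 = 31 ≤ 35, throughput 8 + 12 + 14 = 34.
Best is node-G, node-F, and node-A with total throughput 39.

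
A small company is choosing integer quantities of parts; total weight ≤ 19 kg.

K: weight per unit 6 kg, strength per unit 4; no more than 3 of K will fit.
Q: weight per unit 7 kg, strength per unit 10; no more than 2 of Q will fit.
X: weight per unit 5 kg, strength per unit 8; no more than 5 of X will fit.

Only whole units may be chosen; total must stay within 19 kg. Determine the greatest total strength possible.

28

2×Q and 1×X: weight 19 ≤ 19, strength 2·10 + 1·8 = 28.
1×Q and 2×X: weight 17 ≤ 19, strength 1·10 + 2·8 = 26.
Best is 28.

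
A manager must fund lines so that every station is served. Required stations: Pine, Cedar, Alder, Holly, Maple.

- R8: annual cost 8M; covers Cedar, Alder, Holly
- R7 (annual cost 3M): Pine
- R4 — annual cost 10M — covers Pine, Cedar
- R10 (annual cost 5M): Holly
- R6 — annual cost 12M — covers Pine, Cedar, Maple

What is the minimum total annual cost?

This is a weighted set-cover instance.
The greedy cost-per-new-station heuristic would pick R8, R7, and R6 for 23, but a cheaper cover exists.
Choose R8 and R6: together they cover Pine, Cedar, Alder, Holly, Maple — every station.
Total annual cost: 8 + 12 = 20.
No cover costs less than 20.

20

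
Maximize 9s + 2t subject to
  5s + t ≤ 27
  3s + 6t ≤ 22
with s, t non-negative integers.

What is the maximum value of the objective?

(s,t)=(5,1) is feasible, giving 47.
(s,t)=(5,0) is feasible, giving 45.
(s,t)=(4,1) is feasible, giving 38.
No feasible integer point exceeds 47.

47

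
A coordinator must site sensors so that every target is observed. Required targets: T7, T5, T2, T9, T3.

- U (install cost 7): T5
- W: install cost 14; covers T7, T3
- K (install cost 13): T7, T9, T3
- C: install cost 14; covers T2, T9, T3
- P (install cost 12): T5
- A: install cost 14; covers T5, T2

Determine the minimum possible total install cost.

The greedy cost-per-new-target heuristic would pick K, U, and C for 34, but a cheaper cover exists.
Choose K and A: together they cover T7, T5, T2, T9, T3 — every target.
Total install cost: 13 + 14 = 27.
No cover costs less than 27.

27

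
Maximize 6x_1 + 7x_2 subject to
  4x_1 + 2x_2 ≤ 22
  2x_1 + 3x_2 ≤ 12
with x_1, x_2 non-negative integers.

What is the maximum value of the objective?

32

Relaxing integrality, the LP optimum is 35.00 at (x_1,x_2) = (5.25, 0.5), which is not an integer point.
(x_1,x_2)=(3,2): 4·3+2·2=16≤22, 2·3+3·2=12≤12, objective 32.
(x_1,x_2)=(4,1): 4·4+2·1=18≤22, 2·4+3·1=11≤12, objective 31.
(x_1,x_2)=(5,0): 4·5+2·0=20≤22, 2·5+3·0=10≤12, objective 30.
(x_1,x_2)=(2,2): 4·2+2·2=12≤22, 2·2+3·2=10≤12, objective 26.
The best lattice point is (3,2), giving 32.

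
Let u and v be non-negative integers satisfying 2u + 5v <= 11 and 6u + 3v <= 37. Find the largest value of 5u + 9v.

Relaxing integrality, the LP optimum is 27.50 at (u,v) = (5.5, 0), which is not an integer point.
(u,v)=(5,0): 2·5+5·0=10≤11, 6·5+3·0=30≤37, objective 25.
(u,v)=(4,0): 2·4+5·0=8≤11, 6·4+3·0=24≤37, objective 20.
No feasible integer point exceeds 25.

25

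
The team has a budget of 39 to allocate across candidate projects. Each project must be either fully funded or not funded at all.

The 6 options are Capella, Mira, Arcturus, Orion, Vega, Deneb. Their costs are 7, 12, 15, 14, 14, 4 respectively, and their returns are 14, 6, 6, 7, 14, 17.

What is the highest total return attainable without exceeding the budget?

Capella + Vega + Deneb: cost 7 + 14 + 4 = 25 ≤ 39, return 14 + 14 + 17 = 45.
Capella + Orion + Vega + Deneb: cost 7 + 14 + 14 + 4 = 39 ≤ 39, return 14 + 7 + 14 + 17 = 52.
Capella + Mira + Vega + Deneb: cost 7 + 12 + 14 + 4 = 37 ≤ 39, return 14 + 6 + 14 + 17 = 51.
Best is Capella, Orion, Vega, and Deneb with total return 52.

52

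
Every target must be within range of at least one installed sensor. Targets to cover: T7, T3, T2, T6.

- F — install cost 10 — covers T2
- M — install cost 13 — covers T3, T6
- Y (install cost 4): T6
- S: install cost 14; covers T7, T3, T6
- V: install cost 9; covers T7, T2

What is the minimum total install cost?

Choose M and V: together they cover T7, T3, T2, T6 — every target.
Total install cost: 13 + 9 = 22.

22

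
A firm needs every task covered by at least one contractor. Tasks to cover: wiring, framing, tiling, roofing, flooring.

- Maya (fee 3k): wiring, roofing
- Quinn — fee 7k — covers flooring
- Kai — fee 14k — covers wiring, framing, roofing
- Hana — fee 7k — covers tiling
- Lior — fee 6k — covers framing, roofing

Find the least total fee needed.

Choose Maya, Quinn, Hana, and Lior: together they cover wiring, framing, tiling, roofing, flooring — every task.
Total fee: 3 + 7 + 7 + 6 = 23.

23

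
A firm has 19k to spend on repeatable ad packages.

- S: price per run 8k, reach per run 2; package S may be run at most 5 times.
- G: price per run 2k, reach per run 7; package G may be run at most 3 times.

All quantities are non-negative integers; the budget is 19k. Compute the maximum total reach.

G has the best ratio (7/2); taking only G gives at most 3×7 = 21 (stopped by the supply cap of 3).
Mixing does better — 1×S and 3×G: price 14 ≤ 19, reach 1·2 + 3·7 = 23.

23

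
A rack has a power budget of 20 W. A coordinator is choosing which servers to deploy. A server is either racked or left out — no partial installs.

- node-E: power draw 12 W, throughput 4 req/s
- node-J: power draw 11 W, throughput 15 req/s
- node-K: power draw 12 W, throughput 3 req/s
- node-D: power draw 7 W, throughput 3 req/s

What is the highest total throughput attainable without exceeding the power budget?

18

Take node-J and node-D: power draw 11 + 7 = 18 ≤ 20, throughput 15 + 3 = 18.
No other feasible combination does better.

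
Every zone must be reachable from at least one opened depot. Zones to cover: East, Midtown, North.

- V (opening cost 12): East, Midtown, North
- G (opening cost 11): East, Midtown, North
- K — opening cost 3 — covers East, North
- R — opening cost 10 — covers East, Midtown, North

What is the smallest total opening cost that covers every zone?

10

This is a weighted set-cover instance.
The greedy cost-per-new-zone heuristic would pick K and R for 13, but a cheaper cover exists.
R alone covers East, Midtown, North — every zone.
Total opening cost: 10.
No cover costs less than 10.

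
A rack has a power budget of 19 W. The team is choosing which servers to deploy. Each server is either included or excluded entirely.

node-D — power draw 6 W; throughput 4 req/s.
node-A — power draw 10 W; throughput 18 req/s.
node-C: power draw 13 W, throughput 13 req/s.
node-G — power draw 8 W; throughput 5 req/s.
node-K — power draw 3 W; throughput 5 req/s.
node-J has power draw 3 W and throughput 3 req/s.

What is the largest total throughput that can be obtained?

Treat it as a binary knapsack problem.
Allowing fractional choices, the relaxed optimum would be about 29.0, but servers are indivisible.
node-A + node-K + node-J: power draw 10 + 3 + 3 = 16 ≤ 19, throughput 18 + 5 + 3 = 26.
node-D + node-A + node-K: power draw 6 + 10 + 3 = 19 ≤ 19, throughput 4 + 18 + 5 = 27.
Best is node-D, node-A, and node-K with total throughput 27.

27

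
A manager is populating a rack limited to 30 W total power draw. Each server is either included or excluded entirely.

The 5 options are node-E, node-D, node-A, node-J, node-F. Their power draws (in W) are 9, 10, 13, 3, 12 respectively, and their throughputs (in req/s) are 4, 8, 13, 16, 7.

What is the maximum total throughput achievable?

Take node-D, node-A, and node-J: power draw 10 + 13 + 3 = 26 ≤ 30, throughput 8 + 13 + 16 = 37.
No other feasible combination does better.

37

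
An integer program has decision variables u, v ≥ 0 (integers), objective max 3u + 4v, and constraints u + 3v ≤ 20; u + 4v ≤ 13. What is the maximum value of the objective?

(u,v)=(13,0): 1·13+3·0=13≤20, 1·13+4·0=13≤13, objective 39.
(u,v)=(12,0): 1·12+3·0=12≤20, 1·12+4·0=12≤13, objective 36.
No feasible integer point exceeds 39.

39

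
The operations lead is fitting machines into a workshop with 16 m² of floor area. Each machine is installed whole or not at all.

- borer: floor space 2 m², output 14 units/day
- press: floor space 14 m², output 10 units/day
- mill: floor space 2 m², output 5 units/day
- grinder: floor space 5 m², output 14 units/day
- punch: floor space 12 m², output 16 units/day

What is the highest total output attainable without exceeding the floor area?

borer + punch: floor space 2 + 12 = 14 ≤ 16, output 14 + 16 = 30.
borer + mill + punch: floor space 2 + 2 + 12 = 16 ≤ 16, output 14 + 5 + 16 = 35.
borer + mill + grinder: floor space 2 + 2 + 5 = 9 ≤ 16, output 14 + 5 + 14 = 33.
Best is borer, mill, and punch with total output 35.

35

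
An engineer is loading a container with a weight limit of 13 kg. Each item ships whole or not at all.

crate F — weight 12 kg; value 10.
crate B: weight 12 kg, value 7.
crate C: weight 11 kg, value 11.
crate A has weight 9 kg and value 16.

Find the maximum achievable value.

16

Allowing fractional choices, the relaxed optimum would be about 20.0, but items are indivisible.
crate C: weight 11 ≤ 13, value 11.
crate F: weight 12 ≤ 13, value 10.
crate A: weight 9 ≤ 13, value 16.
Best is crate A with total value 16.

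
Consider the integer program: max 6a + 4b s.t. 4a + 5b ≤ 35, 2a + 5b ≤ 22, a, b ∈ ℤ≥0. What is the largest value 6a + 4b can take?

(a,b)=(8,0): 4·8+5·0=32≤35, 2·8+5·0=16≤22, objective 48.
(a,b)=(7,1): 4·7+5·1=33≤35, 2·7+5·1=19≤22, objective 46.
(a,b)=(7,0): 4·7+5·0=28≤35, 2·7+5·0=14≤22, objective 42.
No feasible integer point exceeds 48.

48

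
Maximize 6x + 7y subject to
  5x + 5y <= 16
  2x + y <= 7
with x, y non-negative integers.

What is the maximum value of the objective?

21

The continuous relaxation peaks at (0, 3.2) with value 22.40; rounding to a feasible lattice point costs some objective.
(x,y)=(0,3): 5·0+5·3=15≤16, 2·0+1·3=3≤7, objective 21.
(x,y)=(1,2): 5·1+5·2=15≤16, 2·1+1·2=4≤7, objective 20.
(x,y)=(0,2): 5·0+5·2=10≤16, 2·0+1·2=2≤7, objective 14.
No feasible integer point exceeds 21.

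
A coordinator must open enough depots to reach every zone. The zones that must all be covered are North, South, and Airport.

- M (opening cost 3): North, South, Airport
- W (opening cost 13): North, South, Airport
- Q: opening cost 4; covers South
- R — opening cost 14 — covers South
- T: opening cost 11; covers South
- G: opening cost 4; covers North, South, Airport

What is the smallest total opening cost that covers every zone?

3

M alone covers North, South, Airport — every zone.
Total opening cost: 3.
No cover costs less than 3.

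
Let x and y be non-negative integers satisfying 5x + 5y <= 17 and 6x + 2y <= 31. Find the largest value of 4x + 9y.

The continuous relaxation peaks at (0, 3.4) with value 30.60; rounding to a feasible lattice point costs some objective.
(x,y)=(0,3): 5·0+5·3=15≤17, 6·0+2·3=6≤31, objective 27.
(x,y)=(1,2): 5·1+5·2=15≤17, 6·1+2·2=10≤31, objective 22.
(x,y)=(0,2): 5·0+5·2=10≤17, 6·0+2·2=4≤31, objective 18.
No feasible integer point exceeds 27.

27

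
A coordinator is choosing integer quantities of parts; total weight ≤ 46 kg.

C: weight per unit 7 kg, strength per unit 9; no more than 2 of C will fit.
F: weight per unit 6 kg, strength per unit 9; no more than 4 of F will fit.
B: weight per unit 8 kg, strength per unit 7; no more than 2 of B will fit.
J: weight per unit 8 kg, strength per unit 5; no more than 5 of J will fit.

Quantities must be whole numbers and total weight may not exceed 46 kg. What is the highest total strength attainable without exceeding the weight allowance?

61

Take 2×C, 4×F, and 1×B: weight 46 ≤ 46, strength 2·9 + 4·9 + 1·7 = 61.
F has the best ratio (9/6) and is taken to its limit of 4; remaining capacity is filled optimally with the others.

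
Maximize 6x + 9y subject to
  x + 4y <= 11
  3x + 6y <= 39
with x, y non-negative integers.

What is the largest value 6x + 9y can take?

66

(x,y)=(11,0): 1·11+4·0=11≤11, 3·11+6·0=33≤39, objective 66.
(x,y)=(10,0): 1·10+4·0=10≤11, 3·10+6·0=30≤39, objective 60.
The best lattice point is (11,0), giving 66.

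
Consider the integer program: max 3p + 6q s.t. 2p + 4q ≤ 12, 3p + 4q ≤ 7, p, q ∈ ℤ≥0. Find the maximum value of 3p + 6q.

The continuous relaxation peaks at (0, 1.75) with value 10.50; rounding to a feasible lattice point costs some objective.
(p,q)=(1,1) is feasible, giving 9.
(p,q)=(0,1) is feasible, giving 6.
(p,q)=(2,0) is feasible, giving 6.
Maximum is 9 at (p,q)=(1,1).

9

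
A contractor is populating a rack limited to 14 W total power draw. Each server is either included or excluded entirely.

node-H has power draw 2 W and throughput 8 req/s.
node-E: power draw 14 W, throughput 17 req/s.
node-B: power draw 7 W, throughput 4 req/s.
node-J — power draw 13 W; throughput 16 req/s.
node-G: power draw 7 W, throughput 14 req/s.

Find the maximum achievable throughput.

22

node-H + node-G: power draw 2 + 7 = 9 ≤ 14, throughput 8 + 14 = 22.
node-E: power draw 14 ≤ 14, throughput 17.
node-B + node-G: power draw 7 + 7 = 14 ≤ 14, throughput 4 + 14 = 18.
Best is node-H and node-G with total throughput 22.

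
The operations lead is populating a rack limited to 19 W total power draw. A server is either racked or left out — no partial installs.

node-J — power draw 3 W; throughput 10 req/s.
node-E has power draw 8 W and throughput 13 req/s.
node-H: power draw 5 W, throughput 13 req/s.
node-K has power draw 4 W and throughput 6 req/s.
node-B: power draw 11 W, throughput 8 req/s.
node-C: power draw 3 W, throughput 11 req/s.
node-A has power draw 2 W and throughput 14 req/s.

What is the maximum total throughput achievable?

54

Allowing fractional choices, the relaxed optimum would be about 57.8, but servers are indivisible.
node-J + node-H + node-K + node-C + node-A: power draw 3 + 5 + 4 + 3 + 2 = 17 ≤ 19, throughput 10 + 13 + 6 + 11 + 14 = 54.
node-J + node-E + node-H + node-A: power draw 3 + 8 + 5 + 2 = 18 ≤ 19, throughput 10 + 13 + 13 + 14 = 50.
node-E + node-H + node-C + node-A: power draw 8 + 5 + 3 + 2 = 18 ≤ 19, throughput 13 + 13 + 11 + 14 = 51.
Best is node-J, node-H, node-K, node-C, and node-A with total throughput 54.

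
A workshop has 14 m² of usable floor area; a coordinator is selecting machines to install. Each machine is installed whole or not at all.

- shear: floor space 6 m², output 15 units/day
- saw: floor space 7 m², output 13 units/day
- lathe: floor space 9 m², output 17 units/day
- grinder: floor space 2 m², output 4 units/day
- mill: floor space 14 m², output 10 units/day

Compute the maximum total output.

28

Allowing fractional choices, the relaxed optimum would be about 30.3, but machines are indivisible.
shear + saw: floor space 6 + 7 = 13 ≤ 14, output 15 + 13 = 28.
lathe + grinder: floor space 9 + 2 = 11 ≤ 14, output 17 + 4 = 21.
Best is shear and saw with total output 28.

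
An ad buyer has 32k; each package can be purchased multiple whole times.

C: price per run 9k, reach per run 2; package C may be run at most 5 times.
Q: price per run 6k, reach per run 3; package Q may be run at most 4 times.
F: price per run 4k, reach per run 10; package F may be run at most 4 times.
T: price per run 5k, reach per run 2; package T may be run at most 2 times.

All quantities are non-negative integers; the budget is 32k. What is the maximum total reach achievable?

This is a bounded integer knapsack.
2×Q and 4×F: price 28 ≤ 32, reach 2·3 + 4·10 = 46.
1×Q, 4×F, and 2×T: price 32 ≤ 32, reach 1·3 + 4·10 + 2·2 = 47.
Best is 47.

47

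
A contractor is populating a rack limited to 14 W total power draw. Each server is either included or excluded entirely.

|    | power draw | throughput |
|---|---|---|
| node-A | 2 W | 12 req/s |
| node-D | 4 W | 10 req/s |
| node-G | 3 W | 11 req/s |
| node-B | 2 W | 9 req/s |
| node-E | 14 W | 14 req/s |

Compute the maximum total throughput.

42

Allowing fractional choices, the relaxed optimum would be about 45.0, but servers are indivisible.
node-A + node-D + node-G: power draw 2 + 4 + 3 = 9 ≤ 14, throughput 12 + 10 + 11 = 33.
node-A + node-G + node-B: power draw 2 + 3 + 2 = 7 ≤ 14, throughput 12 + 11 + 9 = 32.
node-A + node-D + node-G + node-B: power draw 2 + 4 + 3 + 2 = 11 ≤ 14, throughput 12 + 10 + 11 + 9 = 42.
Best is node-A, node-D, node-G, and node-B with total throughput 42.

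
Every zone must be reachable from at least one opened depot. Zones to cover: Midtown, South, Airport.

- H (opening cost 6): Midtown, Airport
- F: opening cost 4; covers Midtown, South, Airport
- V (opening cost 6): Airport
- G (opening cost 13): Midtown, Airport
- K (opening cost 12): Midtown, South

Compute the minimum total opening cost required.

F alone covers Midtown, South, Airport — every zone.
Total opening cost: 4.
No cover costs less than 4.

4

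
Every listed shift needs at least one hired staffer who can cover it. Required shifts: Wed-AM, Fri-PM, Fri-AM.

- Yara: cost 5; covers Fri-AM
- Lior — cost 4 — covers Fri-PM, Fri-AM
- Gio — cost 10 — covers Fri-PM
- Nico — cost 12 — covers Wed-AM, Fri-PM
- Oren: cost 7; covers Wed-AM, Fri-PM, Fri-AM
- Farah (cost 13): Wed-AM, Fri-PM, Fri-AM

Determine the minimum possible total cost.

7

Oren alone covers Wed-AM, Fri-PM, Fri-AM — every shift.
Total cost: 7.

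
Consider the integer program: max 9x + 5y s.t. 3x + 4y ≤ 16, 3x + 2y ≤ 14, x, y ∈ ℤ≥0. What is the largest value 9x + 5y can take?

41

The continuous relaxation peaks at (4.67, 0) with value 42.00; rounding to a feasible lattice point costs some objective.
(x,y)=(4,1) is feasible, giving 41.
(x,y)=(4,0) is feasible, giving 36.
The best lattice point is (4,1), giving 41.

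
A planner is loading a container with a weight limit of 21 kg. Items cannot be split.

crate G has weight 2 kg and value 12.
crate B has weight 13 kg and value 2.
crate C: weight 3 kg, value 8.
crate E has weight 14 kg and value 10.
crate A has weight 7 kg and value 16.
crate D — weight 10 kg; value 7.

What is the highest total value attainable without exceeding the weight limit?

This is an integer program with binary decision variables.
crate G + crate C + crate A: weight 2 + 3 + 7 = 12 ≤ 21, value 12 + 8 + 16 = 36.
crate C + crate A + crate D: weight 3 + 7 + 10 = 20 ≤ 21, value 8 + 16 + 7 = 31.
crate G + crate A + crate D: weight 2 + 7 + 10 = 19 ≤ 21, value 12 + 16 + 7 = 35.
Best is crate G, crate C, and crate A with total value 36.

36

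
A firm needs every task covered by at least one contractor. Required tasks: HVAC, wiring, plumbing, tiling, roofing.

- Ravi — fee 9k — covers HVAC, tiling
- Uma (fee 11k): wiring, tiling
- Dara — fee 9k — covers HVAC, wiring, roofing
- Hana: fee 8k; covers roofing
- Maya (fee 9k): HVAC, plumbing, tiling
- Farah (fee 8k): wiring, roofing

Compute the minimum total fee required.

This is a weighted set-cover instance.
Choose Maya and Farah: together they cover HVAC, wiring, plumbing, tiling, roofing — every task.
Total fee: 9 + 8 = 17.

17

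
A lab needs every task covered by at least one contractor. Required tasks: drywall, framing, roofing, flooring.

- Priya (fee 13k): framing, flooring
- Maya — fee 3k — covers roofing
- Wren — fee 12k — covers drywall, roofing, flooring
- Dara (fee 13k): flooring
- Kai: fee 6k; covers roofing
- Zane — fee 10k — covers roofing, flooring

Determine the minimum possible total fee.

The greedy cost-per-new-task heuristic would pick Maya, Wren, and Priya for 28, but a cheaper cover exists.
Choose Priya and Wren: together they cover drywall, framing, roofing, flooring — every task.
Total fee: 13 + 12 = 25.
No cover costs less than 25.

25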